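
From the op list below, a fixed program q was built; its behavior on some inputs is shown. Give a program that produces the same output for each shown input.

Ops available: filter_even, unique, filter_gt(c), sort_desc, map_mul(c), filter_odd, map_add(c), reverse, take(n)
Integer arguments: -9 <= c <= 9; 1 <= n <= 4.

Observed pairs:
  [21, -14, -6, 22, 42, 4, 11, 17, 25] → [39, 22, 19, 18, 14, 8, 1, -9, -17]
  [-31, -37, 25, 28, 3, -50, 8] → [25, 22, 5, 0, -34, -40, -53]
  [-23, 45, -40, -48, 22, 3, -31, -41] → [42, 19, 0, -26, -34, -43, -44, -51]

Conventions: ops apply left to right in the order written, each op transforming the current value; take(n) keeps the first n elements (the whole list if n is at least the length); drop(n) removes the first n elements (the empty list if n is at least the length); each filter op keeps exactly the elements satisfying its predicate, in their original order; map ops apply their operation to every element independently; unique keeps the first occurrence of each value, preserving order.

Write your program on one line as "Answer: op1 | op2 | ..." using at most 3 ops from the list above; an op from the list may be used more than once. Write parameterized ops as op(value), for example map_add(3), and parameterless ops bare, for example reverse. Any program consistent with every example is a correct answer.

map_add(-3) | sort_desc

Check, running the answer program on each example:
  [21, -14, -6, 22, 42, 4, 11, 17, 25] -> [18, -17, -9, 19, 39, 1, 8, 14, 22] -> [39, 22, 19, 18, 14, 8, 1, -9, -17]
  [-31, -37, 25, 28, 3, -50, 8] -> [-34, -40, 22, 25, 0, -53, 5] -> [25, 22, 5, 0, -34, -40, -53]
  [-23, 45, -40, -48, 22, 3, -31, -41] -> [-26, 42, -43, -51, 19, 0, -34, -44] -> [42, 19, 0, -26, -34, -43, -44, -51]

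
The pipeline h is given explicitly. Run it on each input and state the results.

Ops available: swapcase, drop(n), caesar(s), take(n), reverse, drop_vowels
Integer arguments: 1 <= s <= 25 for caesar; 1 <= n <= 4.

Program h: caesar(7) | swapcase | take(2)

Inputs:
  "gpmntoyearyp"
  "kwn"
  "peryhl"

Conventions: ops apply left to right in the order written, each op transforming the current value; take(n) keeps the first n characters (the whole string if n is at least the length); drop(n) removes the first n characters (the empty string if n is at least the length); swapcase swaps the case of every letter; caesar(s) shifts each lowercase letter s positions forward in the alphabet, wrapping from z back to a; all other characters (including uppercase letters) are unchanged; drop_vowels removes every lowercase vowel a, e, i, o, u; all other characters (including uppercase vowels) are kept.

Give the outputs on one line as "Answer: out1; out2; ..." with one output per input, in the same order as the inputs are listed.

Execution, op by op:
  "gpmntoyearyp" -> "nwtuavflhyfw" -> "NWTUAVFLHYFW" -> "NW"
  "kwn" -> "rdu" -> "RDU" -> "RD"
  "peryhl" -> "wlyfos" -> "WLYFOS" -> "WL"

"NW"; "RD"; "WL"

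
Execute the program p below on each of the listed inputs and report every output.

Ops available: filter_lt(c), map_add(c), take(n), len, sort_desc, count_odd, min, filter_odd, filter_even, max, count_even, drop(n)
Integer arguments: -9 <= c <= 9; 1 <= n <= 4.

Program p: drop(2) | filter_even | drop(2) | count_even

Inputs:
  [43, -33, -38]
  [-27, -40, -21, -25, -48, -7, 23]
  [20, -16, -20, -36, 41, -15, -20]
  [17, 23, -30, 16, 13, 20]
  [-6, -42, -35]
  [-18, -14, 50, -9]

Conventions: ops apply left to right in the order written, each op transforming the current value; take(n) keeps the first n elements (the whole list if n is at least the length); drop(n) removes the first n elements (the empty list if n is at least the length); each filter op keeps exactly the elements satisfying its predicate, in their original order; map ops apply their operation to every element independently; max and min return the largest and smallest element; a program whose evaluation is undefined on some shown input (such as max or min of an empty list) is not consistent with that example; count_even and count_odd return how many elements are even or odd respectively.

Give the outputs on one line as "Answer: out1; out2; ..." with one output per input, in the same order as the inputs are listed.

0; 0; 1; 1; 0; 0

Execution, op by op:
  [43, -33, -38] -> [-38] -> [-38] -> [] -> 0
  [-27, -40, -21, -25, -48, -7, 23] -> [-21, -25, -48, -7, 23] -> [-48] -> [] -> 0
  [20, -16, -20, -36, 41, -15, -20] -> [-20, -36, 41, -15, -20] -> [-20, -36, -20] -> [-20] -> 1
  [17, 23, -30, 16, 13, 20] -> [-30, 16, 13, 20] -> [-30, 16, 20] -> [20] -> 1
  [-6, -42, -35] -> [-35] -> [] -> [] -> 0
  [-18, -14, 50, -9] -> [50, -9] -> [50] -> [] -> 0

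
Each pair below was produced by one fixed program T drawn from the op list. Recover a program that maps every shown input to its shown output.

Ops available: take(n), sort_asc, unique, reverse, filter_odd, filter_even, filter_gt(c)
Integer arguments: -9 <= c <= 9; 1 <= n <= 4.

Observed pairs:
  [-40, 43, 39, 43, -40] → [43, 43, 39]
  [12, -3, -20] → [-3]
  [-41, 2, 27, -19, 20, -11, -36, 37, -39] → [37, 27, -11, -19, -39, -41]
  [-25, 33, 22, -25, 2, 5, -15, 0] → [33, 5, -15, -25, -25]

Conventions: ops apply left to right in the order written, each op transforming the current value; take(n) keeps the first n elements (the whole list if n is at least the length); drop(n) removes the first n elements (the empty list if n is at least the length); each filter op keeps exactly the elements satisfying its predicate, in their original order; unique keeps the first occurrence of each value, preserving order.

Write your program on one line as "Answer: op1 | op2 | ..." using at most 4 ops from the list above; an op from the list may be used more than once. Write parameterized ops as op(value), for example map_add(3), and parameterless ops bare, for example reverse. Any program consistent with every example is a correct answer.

sort_asc | filter_odd | reverse

Check, running the answer program on each example:
  [-40, 43, 39, 43, -40] -> [-40, -40, 39, 43, 43] -> [39, 43, 43] -> [43, 43, 39]
  [12, -3, -20] -> [-20, -3, 12] -> [-3] -> [-3]
  [-41, 2, 27, -19, 20, -11, -36, 37, -39] -> [-41, -39, -36, -19, -11, 2, 20, 27, 37] -> [-41, -39, -19, -11, 27, 37] -> [37, 27, -11, -19, -39, -41]
  [-25, 33, 22, -25, 2, 5, -15, 0] -> [-25, -25, -15, 0, 2, 5, 22, 33] -> [-25, -25, -15, 5, 33] -> [33, 5, -15, -25, -25]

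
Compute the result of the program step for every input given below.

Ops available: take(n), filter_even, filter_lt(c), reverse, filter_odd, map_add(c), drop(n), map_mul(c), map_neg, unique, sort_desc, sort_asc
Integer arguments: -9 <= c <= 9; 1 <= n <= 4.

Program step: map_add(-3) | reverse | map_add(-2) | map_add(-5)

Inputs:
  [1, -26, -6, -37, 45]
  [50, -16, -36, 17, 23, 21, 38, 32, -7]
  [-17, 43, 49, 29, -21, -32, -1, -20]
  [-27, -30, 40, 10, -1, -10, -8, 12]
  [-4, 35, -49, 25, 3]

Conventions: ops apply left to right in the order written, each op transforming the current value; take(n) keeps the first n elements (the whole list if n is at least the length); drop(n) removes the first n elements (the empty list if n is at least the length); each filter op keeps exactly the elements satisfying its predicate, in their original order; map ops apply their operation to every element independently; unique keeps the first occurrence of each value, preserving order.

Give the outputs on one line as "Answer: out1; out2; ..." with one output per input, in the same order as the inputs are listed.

[35, -47, -16, -36, -9]; [-17, 22, 28, 11, 13, 7, -46, -26, 40]; [-30, -11, -42, -31, 19, 39, 33, -27]; [2, -18, -20, -11, 0, 30, -40, -37]; [-7, 15, -59, 25, -14]

Execution, op by op:
  [1, -26, -6, -37, 45] -> [-2, -29, -9, -40, 42] -> [42, -40, -9, -29, -2] -> [40, -42, -11, -31, -4] -> [35, -47, -16, -36, -9]
  [50, -16, -36, 17, 23, 21, 38, 32, -7] -> [47, -19, -39, 14, 20, 18, 35, 29, -10] -> [-10, 29, 35, 18, 20, 14, -39, -19, 47] -> [-12, 27, 33, 16, 18, 12, -41, -21, 45] -> [-17, 22, 28, 11, 13, 7, -46, -26, 40]
  [-17, 43, 49, 29, -21, -32, -1, -20] -> [-20, 40, 46, 26, -24, -35, -4, -23] -> [-23, -4, -35, -24, 26, 46, 40, -20] -> [-25, -6, -37, -26, 24, 44, 38, -22] -> [-30, -11, -42, -31, 19, 39, 33, -27]
  [-27, -30, 40, 10, -1, -10, -8, 12] -> [-30, -33, 37, 7, -4, -13, -11, 9] -> [9, -11, -13, -4, 7, 37, -33, -30] -> [7, -13, -15, -6, 5, 35, -35, -32] -> [2, -18, -20, -11, 0, 30, -40, -37]
  [-4, 35, -49, 25, 3] -> [-7, 32, -52, 22, 0] -> [0, 22, -52, 32, -7] -> [-2, 20, -54, 30, -9] -> [-7, 15, -59, 25, -14]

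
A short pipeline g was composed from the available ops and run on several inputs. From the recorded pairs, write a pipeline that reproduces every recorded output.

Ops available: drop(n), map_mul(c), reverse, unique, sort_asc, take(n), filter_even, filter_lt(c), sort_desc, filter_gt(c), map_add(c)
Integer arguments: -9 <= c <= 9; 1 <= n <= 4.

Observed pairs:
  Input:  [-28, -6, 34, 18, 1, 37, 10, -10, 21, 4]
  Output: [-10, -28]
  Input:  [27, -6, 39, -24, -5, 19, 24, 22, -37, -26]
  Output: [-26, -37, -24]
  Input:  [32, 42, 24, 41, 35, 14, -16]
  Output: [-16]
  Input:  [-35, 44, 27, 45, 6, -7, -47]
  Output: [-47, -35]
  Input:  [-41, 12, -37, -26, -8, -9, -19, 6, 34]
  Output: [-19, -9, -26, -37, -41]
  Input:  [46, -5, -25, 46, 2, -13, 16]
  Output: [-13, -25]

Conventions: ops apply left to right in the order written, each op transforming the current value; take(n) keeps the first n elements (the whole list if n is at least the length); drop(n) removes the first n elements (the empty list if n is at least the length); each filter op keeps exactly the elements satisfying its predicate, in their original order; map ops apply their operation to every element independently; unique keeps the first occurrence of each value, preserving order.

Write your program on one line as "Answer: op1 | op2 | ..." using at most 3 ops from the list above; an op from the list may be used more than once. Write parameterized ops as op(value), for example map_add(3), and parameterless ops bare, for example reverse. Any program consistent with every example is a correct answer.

filter_lt(3) | filter_lt(-8) | reverse

Check, running the answer program on each example:
  [-28, -6, 34, 18, 1, 37, 10, -10, 21, 4] -> [-28, -6, 1, -10] -> [-28, -10] -> [-10, -28]
  [27, -6, 39, -24, -5, 19, 24, 22, -37, -26] -> [-6, -24, -5, -37, -26] -> [-24, -37, -26] -> [-26, -37, -24]
  [32, 42, 24, 41, 35, 14, -16] -> [-16] -> [-16] -> [-16]
  [-35, 44, 27, 45, 6, -7, -47] -> [-35, -7, -47] -> [-35, -47] -> [-47, -35]
  [-41, 12, -37, -26, -8, -9, -19, 6, 34] -> [-41, -37, -26, -8, -9, -19] -> [-41, -37, -26, -9, -19] -> [-19, -9, -26, -37, -41]
  [46, -5, -25, 46, 2, -13, 16] -> [-5, -25, 2, -13] -> [-25, -13] -> [-13, -25]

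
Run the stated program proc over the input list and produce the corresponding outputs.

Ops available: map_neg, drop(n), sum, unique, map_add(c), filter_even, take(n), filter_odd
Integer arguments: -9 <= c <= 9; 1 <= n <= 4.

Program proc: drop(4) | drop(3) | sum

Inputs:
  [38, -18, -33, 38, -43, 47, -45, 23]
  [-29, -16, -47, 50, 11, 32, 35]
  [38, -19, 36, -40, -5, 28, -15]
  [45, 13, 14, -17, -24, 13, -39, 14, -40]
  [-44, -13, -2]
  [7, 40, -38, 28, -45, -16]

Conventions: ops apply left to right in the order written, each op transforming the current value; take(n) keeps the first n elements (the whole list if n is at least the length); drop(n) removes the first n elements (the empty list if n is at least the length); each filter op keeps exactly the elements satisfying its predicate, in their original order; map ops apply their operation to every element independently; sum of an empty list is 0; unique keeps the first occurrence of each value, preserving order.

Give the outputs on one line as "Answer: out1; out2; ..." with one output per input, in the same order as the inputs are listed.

23; 0; 0; -26; 0; 0

Execution, op by op:
  [38, -18, -33, 38, -43, 47, -45, 23] -> [-43, 47, -45, 23] -> [23] -> 23
  [-29, -16, -47, 50, 11, 32, 35] -> [11, 32, 35] -> [] -> 0
  [38, -19, 36, -40, -5, 28, -15] -> [-5, 28, -15] -> [] -> 0
  [45, 13, 14, -17, -24, 13, -39, 14, -40] -> [-24, 13, -39, 14, -40] -> [14, -40] -> -26
  [-44, -13, -2] -> [] -> [] -> 0
  [7, 40, -38, 28, -45, -16] -> [-45, -16] -> [] -> 0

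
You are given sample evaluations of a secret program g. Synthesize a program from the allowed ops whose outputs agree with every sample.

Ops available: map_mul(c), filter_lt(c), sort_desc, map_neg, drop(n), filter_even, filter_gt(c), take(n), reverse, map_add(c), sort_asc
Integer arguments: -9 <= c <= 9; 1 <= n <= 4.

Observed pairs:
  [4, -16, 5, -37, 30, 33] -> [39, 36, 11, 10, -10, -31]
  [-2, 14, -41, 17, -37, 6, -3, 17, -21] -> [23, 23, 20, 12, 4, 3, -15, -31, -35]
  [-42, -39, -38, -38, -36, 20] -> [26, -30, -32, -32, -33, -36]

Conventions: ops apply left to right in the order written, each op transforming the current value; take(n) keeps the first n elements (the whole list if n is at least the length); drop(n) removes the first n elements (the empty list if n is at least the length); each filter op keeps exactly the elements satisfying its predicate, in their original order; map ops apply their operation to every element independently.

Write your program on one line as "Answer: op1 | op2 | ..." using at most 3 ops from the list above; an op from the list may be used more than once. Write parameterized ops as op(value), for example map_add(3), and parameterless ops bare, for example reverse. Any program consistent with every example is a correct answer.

map_add(6) | sort_asc | reverse

Check, running the answer program on each example:
  [4, -16, 5, -37, 30, 33] -> [10, -10, 11, -31, 36, 39] -> [-31, -10, 10, 11, 36, 39] -> [39, 36, 11, 10, -10, -31]
  [-2, 14, -41, 17, -37, 6, -3, 17, -21] -> [4, 20, -35, 23, -31, 12, 3, 23, -15] -> [-35, -31, -15, 3, 4, 12, 20, 23, 23] -> [23, 23, 20, 12, 4, 3, -15, -31, -35]
  [-42, -39, -38, -38, -36, 20] -> [-36, -33, -32, -32, -30, 26] -> [-36, -33, -32, -32, -30, 26] -> [26, -30, -32, -32, -33, -36]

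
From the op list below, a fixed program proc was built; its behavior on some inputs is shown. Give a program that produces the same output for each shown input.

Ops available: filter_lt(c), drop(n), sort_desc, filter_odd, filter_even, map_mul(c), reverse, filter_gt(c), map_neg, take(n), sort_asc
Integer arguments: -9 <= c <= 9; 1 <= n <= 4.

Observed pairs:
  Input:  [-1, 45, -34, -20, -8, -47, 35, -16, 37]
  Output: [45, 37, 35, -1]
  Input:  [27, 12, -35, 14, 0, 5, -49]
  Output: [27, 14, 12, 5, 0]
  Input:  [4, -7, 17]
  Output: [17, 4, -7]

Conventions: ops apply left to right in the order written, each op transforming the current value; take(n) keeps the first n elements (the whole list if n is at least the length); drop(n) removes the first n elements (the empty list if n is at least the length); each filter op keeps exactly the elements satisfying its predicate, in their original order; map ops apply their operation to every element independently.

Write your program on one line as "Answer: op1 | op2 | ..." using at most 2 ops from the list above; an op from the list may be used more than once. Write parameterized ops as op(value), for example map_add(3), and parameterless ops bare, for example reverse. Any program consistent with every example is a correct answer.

filter_gt(-8) | sort_desc

Check, running the answer program on each example:
  [-1, 45, -34, -20, -8, -47, 35, -16, 37] -> [-1, 45, 35, 37] -> [45, 37, 35, -1]
  [27, 12, -35, 14, 0, 5, -49] -> [27, 12, 14, 0, 5] -> [27, 14, 12, 5, 0]
  [4, -7, 17] -> [4, -7, 17] -> [17, 4, -7]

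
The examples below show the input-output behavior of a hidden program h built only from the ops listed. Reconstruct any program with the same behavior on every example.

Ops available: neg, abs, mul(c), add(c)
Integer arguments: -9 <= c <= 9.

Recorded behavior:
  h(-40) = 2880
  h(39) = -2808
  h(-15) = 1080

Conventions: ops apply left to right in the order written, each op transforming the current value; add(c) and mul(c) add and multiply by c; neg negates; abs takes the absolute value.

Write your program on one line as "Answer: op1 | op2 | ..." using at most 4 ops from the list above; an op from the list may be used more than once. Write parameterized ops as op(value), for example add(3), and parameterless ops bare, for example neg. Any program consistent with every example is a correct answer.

mul(9) | mul(8) | neg

Check, running the answer program on each example:
  -40 -> -360 -> -2880 -> 2880
  39 -> 351 -> 2808 -> -2808
  -15 -> -135 -> -1080 -> 1080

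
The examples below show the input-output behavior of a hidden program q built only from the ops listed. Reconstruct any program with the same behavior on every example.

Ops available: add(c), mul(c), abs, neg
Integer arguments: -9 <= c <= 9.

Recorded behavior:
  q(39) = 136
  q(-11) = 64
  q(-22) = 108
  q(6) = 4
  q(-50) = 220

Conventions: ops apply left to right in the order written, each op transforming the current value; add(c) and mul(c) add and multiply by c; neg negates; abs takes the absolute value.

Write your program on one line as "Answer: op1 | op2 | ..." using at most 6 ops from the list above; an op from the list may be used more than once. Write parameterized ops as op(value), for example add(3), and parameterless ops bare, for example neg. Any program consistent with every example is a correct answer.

add(-5) | abs | neg | mul(4) | abs

Check, running the answer program on each example:
  39 -> 34 -> 34 -> -34 -> -136 -> 136
  -11 -> -16 -> 16 -> -16 -> -64 -> 64
  -22 -> -27 -> 27 -> -27 -> -108 -> 108
  6 -> 1 -> 1 -> -1 -> -4 -> 4
  -50 -> -55 -> 55 -> -55 -> -220 -> 220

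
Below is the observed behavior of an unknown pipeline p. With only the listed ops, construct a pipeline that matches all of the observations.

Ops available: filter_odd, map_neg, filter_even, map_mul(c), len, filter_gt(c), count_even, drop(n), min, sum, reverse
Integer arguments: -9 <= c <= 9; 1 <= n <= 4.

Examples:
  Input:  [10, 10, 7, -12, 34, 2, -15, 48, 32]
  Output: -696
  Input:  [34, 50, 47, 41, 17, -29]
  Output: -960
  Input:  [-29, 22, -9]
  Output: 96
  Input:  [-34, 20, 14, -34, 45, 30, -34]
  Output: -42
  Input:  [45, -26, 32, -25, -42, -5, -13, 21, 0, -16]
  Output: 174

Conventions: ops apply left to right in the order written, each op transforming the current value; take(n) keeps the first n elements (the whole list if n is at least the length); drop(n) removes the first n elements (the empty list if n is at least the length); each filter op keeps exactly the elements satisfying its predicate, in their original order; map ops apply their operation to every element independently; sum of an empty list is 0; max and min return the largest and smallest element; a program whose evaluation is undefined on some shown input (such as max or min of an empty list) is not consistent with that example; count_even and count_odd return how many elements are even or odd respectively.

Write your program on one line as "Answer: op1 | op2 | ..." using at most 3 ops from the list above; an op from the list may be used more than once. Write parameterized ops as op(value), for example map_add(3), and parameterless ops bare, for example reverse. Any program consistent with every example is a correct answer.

map_mul(-6) | reverse | sum

Check, running the answer program on each example:
  [10, 10, 7, -12, 34, 2, -15, 48, 32] -> [-60, -60, -42, 72, -204, -12, 90, -288, -192] -> [-192, -288, 90, -12, -204, 72, -42, -60, -60] -> -696
  [34, 50, 47, 41, 17, -29] -> [-204, -300, -282, -246, -102, 174] -> [174, -102, -246, -282, -300, -204] -> -960
  [-29, 22, -9] -> [174, -132, 54] -> [54, -132, 174] -> 96
  [-34, 20, 14, -34, 45, 30, -34] -> [204, -120, -84, 204, -270, -180, 204] -> [204, -180, -270, 204, -84, -120, 204] -> -42
  [45, -26, 32, -25, -42, -5, -13, 21, 0, -16] -> [-270, 156, -192, 150, 252, 30, 78, -126, 0, 96] -> [96, 0, -126, 78, 30, 252, 150, -192, 156, -270] -> 174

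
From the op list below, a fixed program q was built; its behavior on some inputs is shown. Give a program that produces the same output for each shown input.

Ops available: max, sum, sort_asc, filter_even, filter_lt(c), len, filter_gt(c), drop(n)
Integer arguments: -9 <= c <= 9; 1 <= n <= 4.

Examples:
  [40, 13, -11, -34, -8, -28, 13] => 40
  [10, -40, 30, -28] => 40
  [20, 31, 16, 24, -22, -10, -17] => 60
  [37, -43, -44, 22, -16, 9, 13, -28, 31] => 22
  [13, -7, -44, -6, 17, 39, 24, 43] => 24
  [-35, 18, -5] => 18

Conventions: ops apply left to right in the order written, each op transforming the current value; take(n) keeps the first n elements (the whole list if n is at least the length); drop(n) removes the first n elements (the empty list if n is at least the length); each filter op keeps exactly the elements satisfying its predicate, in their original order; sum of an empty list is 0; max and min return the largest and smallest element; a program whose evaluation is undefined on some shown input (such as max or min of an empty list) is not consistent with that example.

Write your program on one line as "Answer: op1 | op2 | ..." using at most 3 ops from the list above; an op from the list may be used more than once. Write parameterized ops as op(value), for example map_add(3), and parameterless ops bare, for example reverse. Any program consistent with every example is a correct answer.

filter_gt(5) | filter_even | sum

Check, running the answer program on each example:
  [40, 13, -11, -34, -8, -28, 13] -> [40, 13, 13] -> [40] -> 40
  [10, -40, 30, -28] -> [10, 30] -> [10, 30] -> 40
  [20, 31, 16, 24, -22, -10, -17] -> [20, 31, 16, 24] -> [20, 16, 24] -> 60
  [37, -43, -44, 22, -16, 9, 13, -28, 31] -> [37, 22, 9, 13, 31] -> [22] -> 22
  [13, -7, -44, -6, 17, 39, 24, 43] -> [13, 17, 39, 24, 43] -> [24] -> 24
  [-35, 18, -5] -> [18] -> [18] -> 18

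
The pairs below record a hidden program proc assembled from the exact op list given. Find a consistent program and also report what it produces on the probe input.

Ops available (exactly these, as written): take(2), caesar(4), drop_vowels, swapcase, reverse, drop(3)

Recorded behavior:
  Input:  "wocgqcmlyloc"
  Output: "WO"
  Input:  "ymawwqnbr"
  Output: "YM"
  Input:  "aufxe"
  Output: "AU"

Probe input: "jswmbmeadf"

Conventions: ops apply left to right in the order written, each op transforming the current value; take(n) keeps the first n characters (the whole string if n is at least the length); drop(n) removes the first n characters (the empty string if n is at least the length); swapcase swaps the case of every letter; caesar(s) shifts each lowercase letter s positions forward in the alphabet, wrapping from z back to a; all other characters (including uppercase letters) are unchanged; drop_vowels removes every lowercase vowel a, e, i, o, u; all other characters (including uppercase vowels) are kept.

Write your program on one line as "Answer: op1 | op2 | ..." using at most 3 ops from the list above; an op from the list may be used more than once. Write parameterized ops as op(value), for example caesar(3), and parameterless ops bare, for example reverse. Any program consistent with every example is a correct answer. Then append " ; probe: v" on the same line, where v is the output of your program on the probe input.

swapcase | take(2) ; probe: "JS"

Check, running the answer program on each example:
  "wocgqcmlyloc" -> "WOCGQCMLYLOC" -> "WO"
  "ymawwqnbr" -> "YMAWWQNBR" -> "YM"
  "aufxe" -> "AUFXE" -> "AU"
  probe: "jswmbmeadf" -> "JSWMBMEADF" -> "JS"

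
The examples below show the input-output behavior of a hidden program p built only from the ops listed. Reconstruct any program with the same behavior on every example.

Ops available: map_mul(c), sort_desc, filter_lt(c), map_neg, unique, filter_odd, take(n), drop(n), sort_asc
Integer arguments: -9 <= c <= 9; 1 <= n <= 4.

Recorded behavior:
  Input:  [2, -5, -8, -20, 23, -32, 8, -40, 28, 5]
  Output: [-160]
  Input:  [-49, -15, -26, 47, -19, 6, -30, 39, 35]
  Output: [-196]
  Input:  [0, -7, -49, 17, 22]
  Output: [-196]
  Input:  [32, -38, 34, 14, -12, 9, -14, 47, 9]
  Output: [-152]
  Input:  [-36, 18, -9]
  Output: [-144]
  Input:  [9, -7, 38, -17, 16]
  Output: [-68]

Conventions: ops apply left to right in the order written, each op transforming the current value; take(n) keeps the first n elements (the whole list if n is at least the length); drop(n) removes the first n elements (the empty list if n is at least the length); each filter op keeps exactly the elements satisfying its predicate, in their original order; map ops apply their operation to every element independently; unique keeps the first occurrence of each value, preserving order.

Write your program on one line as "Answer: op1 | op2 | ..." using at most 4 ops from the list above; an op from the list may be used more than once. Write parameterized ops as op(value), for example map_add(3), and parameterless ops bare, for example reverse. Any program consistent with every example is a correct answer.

map_mul(-4) | map_neg | sort_asc | take(1)

Check, running the answer program on each example:
  [2, -5, -8, -20, 23, -32, 8, -40, 28, 5] -> [-8, 20, 32, 80, -92, 128, -32, 160, -112, -20] -> [8, -20, -32, -80, 92, -128, 32, -160, 112, 20] -> [-160, -128, -80, -32, -20, 8, 20, 32, 92, 112] -> [-160]
  [-49, -15, -26, 47, -19, 6, -30, 39, 35] -> [196, 60, 104, -188, 76, -24, 120, -156, -140] -> [-196, -60, -104, 188, -76, 24, -120, 156, 140] -> [-196, -120, -104, -76, -60, 24, 140, 156, 188] -> [-196]
  [0, -7, -49, 17, 22] -> [0, 28, 196, -68, -88] -> [0, -28, -196, 68, 88] -> [-196, -28, 0, 68, 88] -> [-196]
  [32, -38, 34, 14, -12, 9, -14, 47, 9] -> [-128, 152, -136, -56, 48, -36, 56, -188, -36] -> [128, -152, 136, 56, -48, 36, -56, 188, 36] -> [-152, -56, -48, 36, 36, 56, 128, 136, 188] -> [-152]
  [-36, 18, -9] -> [144, -72, 36] -> [-144, 72, -36] -> [-144, -36, 72] -> [-144]
  [9, -7, 38, -17, 16] -> [-36, 28, -152, 68, -64] -> [36, -28, 152, -68, 64] -> [-68, -28, 36, 64, 152] -> [-68]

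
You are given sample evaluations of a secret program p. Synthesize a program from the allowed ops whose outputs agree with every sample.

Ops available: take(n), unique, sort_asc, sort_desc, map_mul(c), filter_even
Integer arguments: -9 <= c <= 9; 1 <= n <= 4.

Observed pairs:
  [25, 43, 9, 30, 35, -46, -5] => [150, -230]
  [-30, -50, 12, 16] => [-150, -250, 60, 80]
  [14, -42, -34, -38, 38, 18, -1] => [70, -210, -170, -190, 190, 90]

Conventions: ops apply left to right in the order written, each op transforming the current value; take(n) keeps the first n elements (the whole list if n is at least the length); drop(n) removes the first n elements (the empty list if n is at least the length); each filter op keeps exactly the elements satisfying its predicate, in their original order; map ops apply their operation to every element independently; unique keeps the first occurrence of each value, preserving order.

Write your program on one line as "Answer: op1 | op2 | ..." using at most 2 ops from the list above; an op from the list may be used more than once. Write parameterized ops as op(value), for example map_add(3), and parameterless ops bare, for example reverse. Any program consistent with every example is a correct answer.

filter_even | map_mul(5)

Check, running the answer program on each example:
  [25, 43, 9, 30, 35, -46, -5] -> [30, -46] -> [150, -230]
  [-30, -50, 12, 16] -> [-30, -50, 12, 16] -> [-150, -250, 60, 80]
  [14, -42, -34, -38, 38, 18, -1] -> [14, -42, -34, -38, 38, 18] -> [70, -210, -170, -190, 190, 90]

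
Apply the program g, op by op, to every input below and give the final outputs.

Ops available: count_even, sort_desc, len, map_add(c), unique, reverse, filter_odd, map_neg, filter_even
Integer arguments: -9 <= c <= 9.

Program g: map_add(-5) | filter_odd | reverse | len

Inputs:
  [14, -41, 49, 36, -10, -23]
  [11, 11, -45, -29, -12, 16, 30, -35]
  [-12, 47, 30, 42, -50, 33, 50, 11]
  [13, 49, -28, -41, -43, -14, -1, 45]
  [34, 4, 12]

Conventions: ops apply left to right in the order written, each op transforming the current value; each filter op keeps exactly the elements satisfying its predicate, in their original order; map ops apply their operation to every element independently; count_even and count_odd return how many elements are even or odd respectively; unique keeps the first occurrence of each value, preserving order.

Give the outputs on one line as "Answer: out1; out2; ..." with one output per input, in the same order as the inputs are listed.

3; 3; 5; 2; 3

Execution, op by op:
  [14, -41, 49, 36, -10, -23] -> [9, -46, 44, 31, -15, -28] -> [9, 31, -15] -> [-15, 31, 9] -> 3
  [11, 11, -45, -29, -12, 16, 30, -35] -> [6, 6, -50, -34, -17, 11, 25, -40] -> [-17, 11, 25] -> [25, 11, -17] -> 3
  [-12, 47, 30, 42, -50, 33, 50, 11] -> [-17, 42, 25, 37, -55, 28, 45, 6] -> [-17, 25, 37, -55, 45] -> [45, -55, 37, 25, -17] -> 5
  [13, 49, -28, -41, -43, -14, -1, 45] -> [8, 44, -33, -46, -48, -19, -6, 40] -> [-33, -19] -> [-19, -33] -> 2
  [34, 4, 12] -> [29, -1, 7] -> [29, -1, 7] -> [7, -1, 29] -> 3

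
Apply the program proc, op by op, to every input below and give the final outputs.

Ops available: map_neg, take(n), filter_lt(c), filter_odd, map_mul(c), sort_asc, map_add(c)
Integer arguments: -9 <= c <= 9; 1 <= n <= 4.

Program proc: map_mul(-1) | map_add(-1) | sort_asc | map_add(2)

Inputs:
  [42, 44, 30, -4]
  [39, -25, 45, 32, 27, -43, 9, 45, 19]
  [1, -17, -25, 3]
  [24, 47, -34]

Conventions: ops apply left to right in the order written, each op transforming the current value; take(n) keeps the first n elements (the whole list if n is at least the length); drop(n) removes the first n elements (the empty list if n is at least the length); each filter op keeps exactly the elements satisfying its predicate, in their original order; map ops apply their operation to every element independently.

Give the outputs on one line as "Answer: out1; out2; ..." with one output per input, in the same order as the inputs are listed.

[-43, -41, -29, 5]; [-44, -44, -38, -31, -26, -18, -8, 26, 44]; [-2, 0, 18, 26]; [-46, -23, 35]

Execution, op by op:
  [42, 44, 30, -4] -> [-42, -44, -30, 4] -> [-43, -45, -31, 3] -> [-45, -43, -31, 3] -> [-43, -41, -29, 5]
  [39, -25, 45, 32, 27, -43, 9, 45, 19] -> [-39, 25, -45, -32, -27, 43, -9, -45, -19] -> [-40, 24, -46, -33, -28, 42, -10, -46, -20] -> [-46, -46, -40, -33, -28, -20, -10, 24, 42] -> [-44, -44, -38, -31, -26, -18, -8, 26, 44]
  [1, -17, -25, 3] -> [-1, 17, 25, -3] -> [-2, 16, 24, -4] -> [-4, -2, 16, 24] -> [-2, 0, 18, 26]
  [24, 47, -34] -> [-24, -47, 34] -> [-25, -48, 33] -> [-48, -25, 33] -> [-46, -23, 35]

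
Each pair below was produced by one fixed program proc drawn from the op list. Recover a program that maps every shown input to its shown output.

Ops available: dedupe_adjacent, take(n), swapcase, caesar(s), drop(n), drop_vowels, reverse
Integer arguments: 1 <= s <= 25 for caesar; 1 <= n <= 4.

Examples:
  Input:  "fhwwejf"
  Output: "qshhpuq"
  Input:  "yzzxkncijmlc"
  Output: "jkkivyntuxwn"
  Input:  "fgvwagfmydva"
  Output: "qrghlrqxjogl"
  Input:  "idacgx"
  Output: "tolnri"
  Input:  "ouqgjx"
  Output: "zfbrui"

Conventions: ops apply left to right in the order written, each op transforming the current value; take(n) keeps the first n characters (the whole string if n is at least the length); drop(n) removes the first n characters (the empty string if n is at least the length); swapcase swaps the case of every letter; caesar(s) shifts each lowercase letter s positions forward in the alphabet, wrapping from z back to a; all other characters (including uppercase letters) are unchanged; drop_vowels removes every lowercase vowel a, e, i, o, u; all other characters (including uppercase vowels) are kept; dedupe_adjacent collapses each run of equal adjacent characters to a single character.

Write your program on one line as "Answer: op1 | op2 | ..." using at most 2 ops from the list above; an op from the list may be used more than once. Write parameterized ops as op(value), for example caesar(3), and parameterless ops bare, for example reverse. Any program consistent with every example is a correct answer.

caesar(12) | caesar(25)

Check, running the answer program on each example:
  "fhwwejf" -> "rtiiqvr" -> "qshhpuq"
  "yzzxkncijmlc" -> "klljwzouvyxo" -> "jkkivyntuxwn"
  "fgvwagfmydva" -> "rshimsrykphm" -> "qrghlrqxjogl"
  "idacgx" -> "upmosj" -> "tolnri"
  "ouqgjx" -> "agcsvj" -> "zfbrui"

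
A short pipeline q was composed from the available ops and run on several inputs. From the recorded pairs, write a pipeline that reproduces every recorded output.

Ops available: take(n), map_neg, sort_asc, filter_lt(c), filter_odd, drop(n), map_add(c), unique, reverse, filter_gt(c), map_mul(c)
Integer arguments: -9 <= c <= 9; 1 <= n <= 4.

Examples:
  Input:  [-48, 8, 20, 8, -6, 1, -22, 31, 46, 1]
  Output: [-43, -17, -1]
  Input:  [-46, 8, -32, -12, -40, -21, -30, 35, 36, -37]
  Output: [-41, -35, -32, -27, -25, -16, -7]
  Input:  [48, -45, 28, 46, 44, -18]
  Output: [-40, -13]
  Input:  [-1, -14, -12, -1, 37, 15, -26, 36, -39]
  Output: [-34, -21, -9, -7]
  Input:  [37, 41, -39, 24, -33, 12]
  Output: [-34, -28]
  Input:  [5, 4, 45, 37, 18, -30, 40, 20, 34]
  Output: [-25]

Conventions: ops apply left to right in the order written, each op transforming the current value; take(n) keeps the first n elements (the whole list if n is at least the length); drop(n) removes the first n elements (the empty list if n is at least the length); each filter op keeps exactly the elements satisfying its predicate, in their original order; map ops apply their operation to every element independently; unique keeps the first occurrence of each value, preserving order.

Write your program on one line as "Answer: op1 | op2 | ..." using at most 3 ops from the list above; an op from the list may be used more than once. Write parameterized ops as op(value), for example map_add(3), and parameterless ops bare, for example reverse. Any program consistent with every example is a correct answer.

map_add(5) | filter_lt(1) | sort_asc

Check, running the answer program on each example:
  [-48, 8, 20, 8, -6, 1, -22, 31, 46, 1] -> [-43, 13, 25, 13, -1, 6, -17, 36, 51, 6] -> [-43, -1, -17] -> [-43, -17, -1]
  [-46, 8, -32, -12, -40, -21, -30, 35, 36, -37] -> [-41, 13, -27, -7, -35, -16, -25, 40, 41, -32] -> [-41, -27, -7, -35, -16, -25, -32] -> [-41, -35, -32, -27, -25, -16, -7]
  [48, -45, 28, 46, 44, -18] -> [53, -40, 33, 51, 49, -13] -> [-40, -13] -> [-40, -13]
  [-1, -14, -12, -1, 37, 15, -26, 36, -39] -> [4, -9, -7, 4, 42, 20, -21, 41, -34] -> [-9, -7, -21, -34] -> [-34, -21, -9, -7]
  [37, 41, -39, 24, -33, 12] -> [42, 46, -34, 29, -28, 17] -> [-34, -28] -> [-34, -28]
  [5, 4, 45, 37, 18, -30, 40, 20, 34] -> [10, 9, 50, 42, 23, -25, 45, 25, 39] -> [-25] -> [-25]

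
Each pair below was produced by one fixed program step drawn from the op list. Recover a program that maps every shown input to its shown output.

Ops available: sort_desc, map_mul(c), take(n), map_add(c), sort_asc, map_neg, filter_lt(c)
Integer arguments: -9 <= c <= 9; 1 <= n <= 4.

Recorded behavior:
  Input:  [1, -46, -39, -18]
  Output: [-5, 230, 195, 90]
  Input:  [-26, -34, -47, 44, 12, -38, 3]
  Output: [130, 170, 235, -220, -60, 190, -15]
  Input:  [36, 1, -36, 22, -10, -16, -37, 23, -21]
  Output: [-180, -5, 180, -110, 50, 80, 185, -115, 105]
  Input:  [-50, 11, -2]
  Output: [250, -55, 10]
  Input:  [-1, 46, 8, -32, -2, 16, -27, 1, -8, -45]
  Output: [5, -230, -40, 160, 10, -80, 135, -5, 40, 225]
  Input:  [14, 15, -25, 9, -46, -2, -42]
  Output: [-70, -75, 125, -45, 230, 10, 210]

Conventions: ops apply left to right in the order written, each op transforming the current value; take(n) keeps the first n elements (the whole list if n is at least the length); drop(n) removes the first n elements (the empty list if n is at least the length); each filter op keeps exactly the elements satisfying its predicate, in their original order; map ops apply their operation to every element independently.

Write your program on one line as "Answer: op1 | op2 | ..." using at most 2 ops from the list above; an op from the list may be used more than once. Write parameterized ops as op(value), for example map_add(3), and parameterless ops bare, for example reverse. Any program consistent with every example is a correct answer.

map_neg | map_mul(5)

Check, running the answer program on each example:
  [1, -46, -39, -18] -> [-1, 46, 39, 18] -> [-5, 230, 195, 90]
  [-26, -34, -47, 44, 12, -38, 3] -> [26, 34, 47, -44, -12, 38, -3] -> [130, 170, 235, -220, -60, 190, -15]
  [36, 1, -36, 22, -10, -16, -37, 23, -21] -> [-36, -1, 36, -22, 10, 16, 37, -23, 21] -> [-180, -5, 180, -110, 50, 80, 185, -115, 105]
  [-50, 11, -2] -> [50, -11, 2] -> [250, -55, 10]
  [-1, 46, 8, -32, -2, 16, -27, 1, -8, -45] -> [1, -46, -8, 32, 2, -16, 27, -1, 8, 45] -> [5, -230, -40, 160, 10, -80, 135, -5, 40, 225]
  [14, 15, -25, 9, -46, -2, -42] -> [-14, -15, 25, -9, 46, 2, 42] -> [-70, -75, 125, -45, 230, 10, 210]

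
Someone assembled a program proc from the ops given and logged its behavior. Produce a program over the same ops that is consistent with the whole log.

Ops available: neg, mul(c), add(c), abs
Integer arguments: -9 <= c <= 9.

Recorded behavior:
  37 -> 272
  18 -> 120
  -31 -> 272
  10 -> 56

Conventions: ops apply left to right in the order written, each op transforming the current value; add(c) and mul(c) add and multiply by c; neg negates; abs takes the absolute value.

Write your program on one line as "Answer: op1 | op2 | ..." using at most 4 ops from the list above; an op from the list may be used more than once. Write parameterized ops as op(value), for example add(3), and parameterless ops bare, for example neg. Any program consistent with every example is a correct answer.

add(-3) | abs | mul(8)

Check, running the answer program on each example:
  37 -> 34 -> 34 -> 272
  18 -> 15 -> 15 -> 120
  -31 -> -34 -> 34 -> 272
  10 -> 7 -> 7 -> 56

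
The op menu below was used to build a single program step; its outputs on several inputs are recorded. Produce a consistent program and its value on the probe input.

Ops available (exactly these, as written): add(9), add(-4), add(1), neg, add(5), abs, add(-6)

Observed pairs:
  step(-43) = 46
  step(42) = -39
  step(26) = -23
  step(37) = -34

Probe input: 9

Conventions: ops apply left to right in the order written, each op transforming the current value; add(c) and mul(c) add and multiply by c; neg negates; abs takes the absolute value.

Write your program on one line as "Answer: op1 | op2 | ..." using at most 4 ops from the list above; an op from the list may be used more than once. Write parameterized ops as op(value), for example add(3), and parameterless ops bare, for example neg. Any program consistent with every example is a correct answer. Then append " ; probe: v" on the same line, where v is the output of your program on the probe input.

add(1) | add(-4) | neg ; probe: -6

Check, running the answer program on each example:
  -43 -> -42 -> -46 -> 46
  42 -> 43 -> 39 -> -39
  26 -> 27 -> 23 -> -23
  37 -> 38 -> 34 -> -34
  probe: 9 -> 10 -> 6 -> -6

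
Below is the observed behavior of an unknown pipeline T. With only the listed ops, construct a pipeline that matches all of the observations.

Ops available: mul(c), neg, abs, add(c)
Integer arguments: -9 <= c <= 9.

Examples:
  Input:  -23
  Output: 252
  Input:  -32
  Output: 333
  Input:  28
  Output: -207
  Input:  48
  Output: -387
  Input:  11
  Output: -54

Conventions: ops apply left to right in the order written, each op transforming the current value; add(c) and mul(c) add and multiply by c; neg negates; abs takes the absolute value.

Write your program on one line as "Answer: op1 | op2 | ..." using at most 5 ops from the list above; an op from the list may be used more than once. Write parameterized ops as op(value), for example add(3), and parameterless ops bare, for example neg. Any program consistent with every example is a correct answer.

add(-5) | mul(-1) | mul(-9) | neg

Check, running the answer program on each example:
  -23 -> -28 -> 28 -> -252 -> 252
  -32 -> -37 -> 37 -> -333 -> 333
  28 -> 23 -> -23 -> 207 -> -207
  48 -> 43 -> -43 -> 387 -> -387
  11 -> 6 -> -6 -> 54 -> -54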